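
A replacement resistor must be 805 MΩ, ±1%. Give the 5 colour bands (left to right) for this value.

805000000 Ω = 805 × 10^6.
8 → grey
0 → black
5 → green
Multiplier 10^6 → blue.
±1% tolerance → brown.

grey, black, green, blue, brown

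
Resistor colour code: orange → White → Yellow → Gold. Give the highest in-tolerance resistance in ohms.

409500 Ω

Orange → 3 (first significant figure)
White → 9 (second significant figure)
Yellow → ×10^4 multiplier
Gold → ±5% tolerance
39 × 10000 = 390000 Ω
Highest = 390000 × (1 + 5/100) = 409500 Ω.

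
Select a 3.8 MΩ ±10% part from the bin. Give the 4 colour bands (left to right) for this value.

orange, grey, green, silver

3800000 Ω = 38 × 10^5.
3 → orange
8 → grey
Multiplier 10^5 → green.
±10% tolerance → silver.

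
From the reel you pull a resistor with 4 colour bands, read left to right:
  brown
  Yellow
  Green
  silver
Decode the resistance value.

Brown → 1 (first significant figure)
Yellow → 4 (second significant figure)
Green → ×10^5 multiplier
14 × 100000 = 1400000 Ω

1400000 Ω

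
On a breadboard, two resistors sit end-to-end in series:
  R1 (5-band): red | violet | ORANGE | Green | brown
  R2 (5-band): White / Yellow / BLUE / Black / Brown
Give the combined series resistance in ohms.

R1: red, violet, orange → 273; green ×10^5 → 27300000 Ω.
R2: white, yellow, blue → 946; black ×1 → 946 Ω.
Series: 27300000 + 946 = 27300946 Ω.

27300946 Ω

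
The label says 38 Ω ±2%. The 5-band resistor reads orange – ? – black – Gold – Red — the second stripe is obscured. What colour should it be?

grey

38 Ω = 380 × 10^-1.
The second band gives digit 8 of the significand, and 8 is grey.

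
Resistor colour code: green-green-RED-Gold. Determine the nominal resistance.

Green → 5 (first significant figure)
Green → 5 (second significant figure)
Red → ×10^2 multiplier
55 × 100 = 5500 Ω

5500 Ω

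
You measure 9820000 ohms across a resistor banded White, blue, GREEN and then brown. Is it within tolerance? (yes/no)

White → 9 (first significant figure)
Blue → 6 (second significant figure)
Green → ×10^5 multiplier
Brown → ±1% tolerance
96 × 100000 = 9600000 Ω
Allowed range: 9504000 Ω to 9696000 Ω.
9820000 ohms lies outside that range.

no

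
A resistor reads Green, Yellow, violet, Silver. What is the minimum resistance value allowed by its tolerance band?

486000000 Ω

Green → 5 (first significant figure)
Yellow → 4 (second significant figure)
Violet → ×10^7 multiplier
Silver → ±10% tolerance
54 × 10000000 = 540000000 Ω
Minimum = 540000000 × (1 − 10/100) = 486000000 Ω.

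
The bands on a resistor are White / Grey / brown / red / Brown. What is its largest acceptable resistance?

White → 9 (first significant figure)
Grey → 8 (second significant figure)
Brown → 1 (third significant figure)
Red → ×10^2 multiplier
Brown → ±1% tolerance
981 × 100 = 98100 Ω
Largest = 98100 × (1 + 1/100) = 99081 Ω.

99081 Ω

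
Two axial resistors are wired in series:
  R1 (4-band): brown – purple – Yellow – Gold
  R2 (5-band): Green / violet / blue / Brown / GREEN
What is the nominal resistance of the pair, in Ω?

R1: brown, violet → 17; yellow ×10^4 → 170000 Ω.
R2: green, violet, blue → 576; brown ×10 → 5760 Ω.
Series: 170000 + 5760 = 175760 Ω.

175760 Ω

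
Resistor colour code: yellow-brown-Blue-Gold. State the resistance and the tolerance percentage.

41000000 Ω ±5%

Yellow → 4 (first significant figure)
Brown → 1 (second significant figure)
Blue → ×10^6 multiplier
Gold → ±5% tolerance
41 × 1000000 = 41000000 Ω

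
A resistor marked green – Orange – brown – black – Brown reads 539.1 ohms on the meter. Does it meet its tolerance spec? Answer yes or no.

Green → 5 (first significant figure)
Orange → 3 (second significant figure)
Brown → 1 (third significant figure)
Black → ×1 multiplier
Brown → ±1% tolerance
531 × 1 = 531 Ω
Allowed range: 525.69 Ω to 536.31 Ω.
539.1 ohms lies outside that range.

no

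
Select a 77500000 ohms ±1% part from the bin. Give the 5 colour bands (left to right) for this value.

violet, violet, green, green, brown

77500000 Ω = 775 × 10^5.
7 → violet
7 → violet
5 → green
Multiplier 10^5 → green.
±1% tolerance → brown.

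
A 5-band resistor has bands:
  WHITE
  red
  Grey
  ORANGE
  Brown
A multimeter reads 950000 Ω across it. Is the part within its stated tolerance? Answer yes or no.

no

White → 9 (first significant figure)
Red → 2 (second significant figure)
Grey → 8 (third significant figure)
Orange → ×10^3 multiplier
Brown → ±1% tolerance
928 × 1000 = 928000 Ω
Allowed range: 918720 Ω to 937280 Ω.
950000 Ω lies outside that range.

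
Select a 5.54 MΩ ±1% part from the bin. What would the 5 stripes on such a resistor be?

green, green, yellow, yellow, brown

5540000 Ω = 554 × 10^4.
5 → green
5 → green
4 → yellow
Multiplier 10^4 → yellow.
±1% tolerance → brown.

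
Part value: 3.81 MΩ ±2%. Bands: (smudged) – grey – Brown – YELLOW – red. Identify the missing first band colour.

3810000 Ω = 381 × 10^4.
The first band gives digit 3 of the significand, and 3 is orange.

orange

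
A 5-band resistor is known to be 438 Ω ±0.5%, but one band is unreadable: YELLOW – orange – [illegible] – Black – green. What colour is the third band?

grey

438 Ω = 438 × 10^0.
The third band gives digit 8 of the significand, and 8 is grey.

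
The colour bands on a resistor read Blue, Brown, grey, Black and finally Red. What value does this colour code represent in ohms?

618 Ω

Blue → 6 (first significant figure)
Brown → 1 (second significant figure)
Grey → 8 (third significant figure)
Black → ×1 multiplier
618 × 1 = 618 Ω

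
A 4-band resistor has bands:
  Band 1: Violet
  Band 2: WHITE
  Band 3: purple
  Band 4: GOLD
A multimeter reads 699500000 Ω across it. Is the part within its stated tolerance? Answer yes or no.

no

Violet → 7 (first significant figure)
White → 9 (second significant figure)
Violet → ×10^7 multiplier
Gold → ±5% tolerance
79 × 10000000 = 790000000 Ω
Allowed range: 750500000 Ω to 829500000 Ω.
699500000 Ω lies outside that range.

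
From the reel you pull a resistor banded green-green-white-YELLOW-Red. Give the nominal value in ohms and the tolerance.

Green → 5 (first significant figure)
Green → 5 (second significant figure)
White → 9 (third significant figure)
Yellow → ×10^4 multiplier
Red → ±2% tolerance
559 × 10000 = 5590000 Ω

5590000 Ω ±2%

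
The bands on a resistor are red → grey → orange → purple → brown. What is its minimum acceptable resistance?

2801700000 Ω

Red → 2 (first significant figure)
Grey → 8 (second significant figure)
Orange → 3 (third significant figure)
Violet → ×10^7 multiplier
Brown → ±1% tolerance
283 × 10000000 = 2830000000 Ω
Minimum = 2830000000 × (1 − 1/100) = 2801700000 Ω.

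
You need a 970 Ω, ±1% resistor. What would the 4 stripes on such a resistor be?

970 Ω = 97 × 10^1.
9 → white
7 → violet
Multiplier 10^1 → brown.
±1% tolerance → brown.

white, violet, brown, brown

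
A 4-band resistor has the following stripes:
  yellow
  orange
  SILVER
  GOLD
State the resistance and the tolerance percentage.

0.43 Ω ±5%

Yellow → 4 (first significant figure)
Orange → 3 (second significant figure)
Silver → ×0.01 multiplier
Gold → ±5% tolerance
43 × 0.01 = 0.43 Ω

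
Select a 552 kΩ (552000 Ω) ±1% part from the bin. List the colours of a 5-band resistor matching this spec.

552000 Ω = 552 × 10^3.
5 → green
5 → green
2 → red
Multiplier 10^3 → orange.
±1% tolerance → brown.

green, green, red, orange, brown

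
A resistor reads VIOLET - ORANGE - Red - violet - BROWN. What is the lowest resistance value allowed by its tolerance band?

Violet → 7 (first significant figure)
Orange → 3 (second significant figure)
Red → 2 (third significant figure)
Violet → ×10^7 multiplier
Brown → ±1% tolerance
732 × 10000000 = 7320000000 Ω
Lowest = 7320000000 × (1 − 1/100) = 7246800000 Ω.

7246800000 Ω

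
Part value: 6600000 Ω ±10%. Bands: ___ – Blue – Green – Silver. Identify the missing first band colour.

6600000 Ω = 66 × 10^5.
The first band gives digit 6 of the significand, and 6 is blue.

blue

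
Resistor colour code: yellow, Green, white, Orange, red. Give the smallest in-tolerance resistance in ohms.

Yellow → 4 (first significant figure)
Green → 5 (second significant figure)
White → 9 (third significant figure)
Orange → ×10^3 multiplier
Red → ±2% tolerance
459 × 1000 = 459000 Ω
Smallest = 459000 × (1 − 2/100) = 449820 Ω.

449820 Ω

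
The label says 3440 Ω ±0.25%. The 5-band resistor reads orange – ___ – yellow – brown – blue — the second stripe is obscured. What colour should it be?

3440 Ω = 344 × 10^1.
The second band gives digit 4 of the significand, and 4 is yellow.

yellow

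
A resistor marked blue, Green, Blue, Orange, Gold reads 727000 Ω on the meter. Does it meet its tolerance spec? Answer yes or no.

Blue → 6 (first significant figure)
Green → 5 (second significant figure)
Blue → 6 (third significant figure)
Orange → ×10^3 multiplier
Gold → ±5% tolerance
656 × 1000 = 656000 Ω
Allowed range: 623200 Ω to 688800 Ω.
727000 Ω lies outside that range.

no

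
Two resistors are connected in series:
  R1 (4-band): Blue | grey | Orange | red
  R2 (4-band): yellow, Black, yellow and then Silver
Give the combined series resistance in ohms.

R1: blue, grey → 68; orange ×10^3 → 68000 Ω.
R2: yellow, black → 40; yellow ×10^4 → 400000 Ω.
Series: 68000 + 400000 = 468000 Ω.

468000 Ω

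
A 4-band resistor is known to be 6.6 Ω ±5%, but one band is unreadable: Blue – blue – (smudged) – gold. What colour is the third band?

6.6 Ω = 66 × 10^-1.
The third band is the multiplier, 10^-1, which is gold.

gold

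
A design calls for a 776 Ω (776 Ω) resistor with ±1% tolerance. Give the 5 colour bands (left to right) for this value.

776 Ω = 776 × 10^0.
7 → violet
7 → violet
6 → blue
Multiplier 10^0 → black.
±1% tolerance → brown.

violet, violet, blue, black, brown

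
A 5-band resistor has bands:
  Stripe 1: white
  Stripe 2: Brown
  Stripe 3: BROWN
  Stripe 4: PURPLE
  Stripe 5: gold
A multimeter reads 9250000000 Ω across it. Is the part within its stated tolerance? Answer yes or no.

White → 9 (first significant figure)
Brown → 1 (second significant figure)
Brown → 1 (third significant figure)
Violet → ×10^7 multiplier
Gold → ±5% tolerance
911 × 10000000 = 9110000000 Ω
Allowed range: 8654500000 Ω to 9565500000 Ω.
9250000000 Ω lies inside that range.

yes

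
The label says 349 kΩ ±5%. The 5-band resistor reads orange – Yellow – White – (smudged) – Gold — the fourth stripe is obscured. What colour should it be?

349000 Ω = 349 × 10^3.
The fourth band is the multiplier, 10^3, which is orange.

orange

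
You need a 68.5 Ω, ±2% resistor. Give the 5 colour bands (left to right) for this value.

68.5 Ω = 685 × 10^-1.
6 → blue
8 → grey
5 → green
Multiplier 10^-1 → gold.
±2% tolerance → red.

blue, grey, green, gold, red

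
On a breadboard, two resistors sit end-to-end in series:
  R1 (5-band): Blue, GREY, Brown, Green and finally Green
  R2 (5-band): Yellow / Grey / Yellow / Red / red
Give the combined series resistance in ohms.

R1: blue, grey, brown → 681; green ×10^5 → 68100000 Ω.
R2: yellow, grey, yellow → 484; red ×10^2 → 48400 Ω.
Series: 68100000 + 48400 = 68148400 Ω.

68148400 Ω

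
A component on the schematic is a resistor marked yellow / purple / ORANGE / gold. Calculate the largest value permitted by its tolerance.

49350 Ω

Yellow → 4 (first significant figure)
Violet → 7 (second significant figure)
Orange → ×10^3 multiplier
Gold → ±5% tolerance
47 × 1000 = 47000 Ω
Largest = 47000 × (1 + 5/100) = 49350 Ω.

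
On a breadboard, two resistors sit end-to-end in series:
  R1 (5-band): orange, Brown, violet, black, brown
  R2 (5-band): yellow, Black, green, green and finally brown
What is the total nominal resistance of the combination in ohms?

R1: orange, brown, violet → 317; black ×1 → 317 Ω.
R2: yellow, black, green → 405; green ×10^5 → 40500000 Ω.
Series: 317 + 40500000 = 40500317 Ω.

40500317 Ω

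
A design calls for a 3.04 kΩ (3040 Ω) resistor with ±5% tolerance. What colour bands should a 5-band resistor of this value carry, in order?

3040 Ω = 304 × 10^1.
3 → orange
0 → black
4 → yellow
Multiplier 10^1 → brown.
±5% tolerance → gold.

orange, black, yellow, brown, gold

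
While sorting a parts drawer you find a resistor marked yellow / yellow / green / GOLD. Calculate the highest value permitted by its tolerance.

Yellow → 4 (first significant figure)
Yellow → 4 (second significant figure)
Green → ×10^5 multiplier
Gold → ±5% tolerance
44 × 100000 = 4400000 Ω
Highest = 4400000 × (1 + 5/100) = 4620000 Ω.

4620000 Ω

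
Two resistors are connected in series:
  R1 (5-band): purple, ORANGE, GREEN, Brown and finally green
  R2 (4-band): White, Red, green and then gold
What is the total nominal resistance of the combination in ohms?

9207350 Ω

R1: violet, orange, green → 735; brown ×10 → 7350 Ω.
R2: white, red → 92; green ×10^5 → 9200000 Ω.
Series: 7350 + 9200000 = 9207350 Ω.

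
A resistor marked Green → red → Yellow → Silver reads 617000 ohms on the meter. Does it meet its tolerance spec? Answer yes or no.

Green → 5 (first significant figure)
Red → 2 (second significant figure)
Yellow → ×10^4 multiplier
Silver → ±10% tolerance
52 × 10000 = 520000 Ω
Allowed range: 468000 Ω to 572000 Ω.
617000 ohms lies outside that range.

no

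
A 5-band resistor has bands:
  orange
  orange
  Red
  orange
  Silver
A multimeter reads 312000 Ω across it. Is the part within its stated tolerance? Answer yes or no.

Orange → 3 (first significant figure)
Orange → 3 (second significant figure)
Red → 2 (third significant figure)
Orange → ×10^3 multiplier
Silver → ±10% tolerance
332 × 1000 = 332000 Ω
Allowed range: 298800 Ω to 365200 Ω.
312000 Ω lies inside that range.

yes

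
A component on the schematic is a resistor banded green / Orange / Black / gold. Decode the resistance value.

Green → 5 (first significant figure)
Orange → 3 (second significant figure)
Black → ×1 multiplier
53 × 1 = 53 Ω

53 Ω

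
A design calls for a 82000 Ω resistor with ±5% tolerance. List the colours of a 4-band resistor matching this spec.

grey, red, orange, gold

82000 Ω = 82 × 10^3.
8 → grey
2 → red
Multiplier 10^3 → orange.
±5% tolerance → gold.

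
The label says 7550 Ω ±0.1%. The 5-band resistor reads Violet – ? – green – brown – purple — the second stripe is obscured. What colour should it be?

7550 Ω = 755 × 10^1.
The second band gives digit 5 of the significand, and 5 is green.

green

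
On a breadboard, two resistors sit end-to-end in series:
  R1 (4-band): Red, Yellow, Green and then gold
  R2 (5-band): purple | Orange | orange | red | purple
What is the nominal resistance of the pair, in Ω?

R1: red, yellow → 24; green ×10^5 → 2400000 Ω.
R2: violet, orange, orange → 733; red ×10^2 → 73300 Ω.
Series: 2400000 + 73300 = 2473300 Ω.

2473300 Ω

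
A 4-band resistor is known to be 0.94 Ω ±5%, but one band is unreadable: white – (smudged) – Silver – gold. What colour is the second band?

0.94 Ω = 94 × 10^-2.
The second band gives digit 4 of the significand, and 4 is yellow.

yellow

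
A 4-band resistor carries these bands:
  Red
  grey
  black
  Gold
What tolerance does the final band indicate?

±5%

The last band, gold, is the tolerance band.
Gold corresponds to ±5%.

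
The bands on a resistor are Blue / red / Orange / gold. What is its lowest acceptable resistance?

58900 Ω

Blue → 6 (first significant figure)
Red → 2 (second significant figure)
Orange → ×10^3 multiplier
Gold → ±5% tolerance
62 × 1000 = 62000 Ω
Lowest = 62000 × (1 − 5/100) = 58900 Ω.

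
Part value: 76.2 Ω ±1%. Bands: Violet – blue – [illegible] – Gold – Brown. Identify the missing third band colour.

red

76.2 Ω = 762 × 10^-1.
The third band gives digit 2 of the significand, and 2 is red.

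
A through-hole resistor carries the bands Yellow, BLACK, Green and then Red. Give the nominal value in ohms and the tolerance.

Yellow → 4 (first significant figure)
Black → 0 (second significant figure)
Green → ×10^5 multiplier
Red → ±2% tolerance
40 × 100000 = 4000000 Ω

4000000 Ω ±2%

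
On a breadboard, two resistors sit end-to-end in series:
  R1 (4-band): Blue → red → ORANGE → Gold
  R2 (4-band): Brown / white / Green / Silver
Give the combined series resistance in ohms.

R1: blue, red → 62; orange ×10^3 → 62000 Ω.
R2: brown, white → 19; green ×10^5 → 1900000 Ω.
Series: 62000 + 1900000 = 1962000 Ω.

1962000 Ω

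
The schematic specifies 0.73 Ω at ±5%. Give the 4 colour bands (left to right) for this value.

0.73 Ω = 73 × 10^-2.
7 → violet
3 → orange
Multiplier 10^-2 → silver.
±5% tolerance → gold.

violet, orange, silver, gold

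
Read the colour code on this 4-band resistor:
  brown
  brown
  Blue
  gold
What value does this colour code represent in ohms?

Brown → 1 (first significant figure)
Brown → 1 (second significant figure)
Blue → ×10^6 multiplier
11 × 1000000 = 11000000 Ω

11000000 Ω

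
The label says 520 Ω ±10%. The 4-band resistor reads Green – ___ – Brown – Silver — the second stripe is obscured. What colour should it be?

520 Ω = 52 × 10^1.
The second band gives digit 2 of the significand, and 2 is red.

red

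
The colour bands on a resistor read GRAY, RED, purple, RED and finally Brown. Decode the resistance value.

82700 Ω

Grey → 8 (first significant figure)
Red → 2 (second significant figure)
Violet → 7 (third significant figure)
Red → ×10^2 multiplier
827 × 100 = 82700 Ω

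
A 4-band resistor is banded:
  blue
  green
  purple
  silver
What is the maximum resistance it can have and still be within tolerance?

715000000 Ω

Blue → 6 (first significant figure)
Green → 5 (second significant figure)
Violet → ×10^7 multiplier
Silver → ±10% tolerance
65 × 10000000 = 650000000 Ω
Maximum = 650000000 × (1 + 10/100) = 715000000 Ω.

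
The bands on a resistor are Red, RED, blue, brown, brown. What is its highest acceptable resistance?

2282.6 Ω

Red → 2 (first significant figure)
Red → 2 (second significant figure)
Blue → 6 (third significant figure)
Brown → ×10 multiplier
Brown → ±1% tolerance
226 × 10 = 2260 Ω
Highest = 2260 × (1 + 1/100) = 2282.6 Ω.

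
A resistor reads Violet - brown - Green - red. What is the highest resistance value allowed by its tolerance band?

Violet → 7 (first significant figure)
Brown → 1 (second significant figure)
Green → ×10^5 multiplier
Red → ±2% tolerance
71 × 100000 = 7100000 Ω
Highest = 7100000 × (1 + 2/100) = 7242000 Ω.

7242000 Ω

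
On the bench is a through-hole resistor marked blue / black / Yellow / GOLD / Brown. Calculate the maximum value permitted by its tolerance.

Blue → 6 (first significant figure)
Black → 0 (second significant figure)
Yellow → 4 (third significant figure)
Gold → ×0.1 multiplier
Brown → ±1% tolerance
604 × 0.1 = 60.4 Ω
Maximum = 60.4 × (1 + 1/100) = 61.004 Ω.

61.004 Ω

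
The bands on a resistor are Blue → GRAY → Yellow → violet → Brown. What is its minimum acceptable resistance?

6771600000 Ω

Blue → 6 (first significant figure)
Grey → 8 (second significant figure)
Yellow → 4 (third significant figure)
Violet → ×10^7 multiplier
Brown → ±1% tolerance
684 × 10000000 = 6840000000 Ω
Minimum = 6840000000 × (1 − 1/100) = 6771600000 Ω.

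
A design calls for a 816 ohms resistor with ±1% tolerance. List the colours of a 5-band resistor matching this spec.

816 Ω = 816 × 10^0.
8 → grey
1 → brown
6 → blue
Multiplier 10^0 → black.
±1% tolerance → brown.

grey, brown, blue, black, brown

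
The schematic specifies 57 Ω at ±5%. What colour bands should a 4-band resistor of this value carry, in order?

green, violet, black, gold

57 Ω = 57 × 10^0.
5 → green
7 → violet
Multiplier 10^0 → black.
±5% tolerance → gold.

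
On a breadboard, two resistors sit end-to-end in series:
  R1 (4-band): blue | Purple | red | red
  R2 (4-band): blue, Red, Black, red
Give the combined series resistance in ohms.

6762 Ω

R1: blue, violet → 67; red ×10^2 → 6700 Ω.
R2: blue, red → 62; black ×1 → 62 Ω.
Series: 6700 + 62 = 6762 Ω.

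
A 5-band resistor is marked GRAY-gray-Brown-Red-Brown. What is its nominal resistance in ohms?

88100 Ω

Grey → 8 (first significant figure)
Grey → 8 (second significant figure)
Brown → 1 (third significant figure)
Red → ×10^2 multiplier
881 × 100 = 88100 Ω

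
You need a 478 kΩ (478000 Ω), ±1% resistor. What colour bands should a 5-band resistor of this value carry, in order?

478000 Ω = 478 × 10^3.
4 → yellow
7 → violet
8 → grey
Multiplier 10^3 → orange.
±1% tolerance → brown.

yellow, violet, grey, orange, brown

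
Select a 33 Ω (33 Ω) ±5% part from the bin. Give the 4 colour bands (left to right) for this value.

33 Ω = 33 × 10^0.
3 → orange
3 → orange
Multiplier 10^0 → black.
±5% tolerance → gold.

orange, orange, black, gold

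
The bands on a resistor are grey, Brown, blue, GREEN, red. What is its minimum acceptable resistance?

79968000 Ω

Grey → 8 (first significant figure)
Brown → 1 (second significant figure)
Blue → 6 (third significant figure)
Green → ×10^5 multiplier
Red → ±2% tolerance
816 × 100000 = 81600000 Ω
Minimum = 81600000 × (1 − 2/100) = 79968000 Ω.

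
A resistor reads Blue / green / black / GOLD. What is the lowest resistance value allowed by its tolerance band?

61.75 Ω

Blue → 6 (first significant figure)
Green → 5 (second significant figure)
Black → ×1 multiplier
Gold → ±5% tolerance
65 × 1 = 65 Ω
Lowest = 65 × (1 − 5/100) = 61.75 Ω.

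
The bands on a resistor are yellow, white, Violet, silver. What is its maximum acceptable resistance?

539000000 Ω

Yellow → 4 (first significant figure)
White → 9 (second significant figure)
Violet → ×10^7 multiplier
Silver → ±10% tolerance
49 × 10000000 = 490000000 Ω
Maximum = 490000000 × (1 + 10/100) = 539000000 Ω.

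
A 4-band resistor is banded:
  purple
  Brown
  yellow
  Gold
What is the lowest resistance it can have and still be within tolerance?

Violet → 7 (first significant figure)
Brown → 1 (second significant figure)
Yellow → ×10^4 multiplier
Gold → ±5% tolerance
71 × 10000 = 710000 Ω
Lowest = 710000 × (1 − 5/100) = 674500 Ω.

674500 Ω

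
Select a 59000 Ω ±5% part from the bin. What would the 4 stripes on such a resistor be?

green, white, orange, gold

59000 Ω = 59 × 10^3.
5 → green
9 → white
Multiplier 10^3 → orange.
±5% tolerance → gold.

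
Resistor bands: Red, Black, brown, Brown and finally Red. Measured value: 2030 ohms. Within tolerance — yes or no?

Red → 2 (first significant figure)
Black → 0 (second significant figure)
Brown → 1 (third significant figure)
Brown → ×10 multiplier
Red → ±2% tolerance
201 × 10 = 2010 Ω
Allowed range: 1969.8 Ω to 2050.2 Ω.
2030 ohms lies inside that range.

yes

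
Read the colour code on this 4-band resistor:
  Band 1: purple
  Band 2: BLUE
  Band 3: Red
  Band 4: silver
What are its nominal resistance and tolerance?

Violet → 7 (first significant figure)
Blue → 6 (second significant figure)
Red → ×10^2 multiplier
Silver → ±10% tolerance
76 × 100 = 7600 Ω

7600 Ω ±10%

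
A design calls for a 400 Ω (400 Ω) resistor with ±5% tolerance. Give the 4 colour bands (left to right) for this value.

400 Ω = 40 × 10^1.
4 → yellow
0 → black
Multiplier 10^1 → brown.
±5% tolerance → gold.

yellow, black, brown, gold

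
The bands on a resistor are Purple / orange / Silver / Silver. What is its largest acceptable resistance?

0.803 Ω

Violet → 7 (first significant figure)
Orange → 3 (second significant figure)
Silver → ×0.01 multiplier
Silver → ±10% tolerance
73 × 0.01 = 0.73 Ω
Largest = 0.73 × (1 + 10/100) = 0.803 Ω.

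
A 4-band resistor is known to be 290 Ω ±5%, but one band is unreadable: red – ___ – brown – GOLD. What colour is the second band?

290 Ω = 29 × 10^1.
The second band gives digit 9 of the significand, and 9 is white.

white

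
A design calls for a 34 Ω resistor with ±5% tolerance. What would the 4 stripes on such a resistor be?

orange, yellow, black, gold

34 Ω = 34 × 10^0.
3 → orange
4 → yellow
Multiplier 10^0 → black.
±5% tolerance → gold.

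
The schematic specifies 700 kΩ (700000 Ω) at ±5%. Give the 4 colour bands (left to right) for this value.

violet, black, yellow, gold

700000 Ω = 70 × 10^4.
7 → violet
0 → black
Multiplier 10^4 → yellow.
±5% tolerance → gold.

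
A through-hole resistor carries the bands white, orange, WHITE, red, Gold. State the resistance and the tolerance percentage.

White → 9 (first significant figure)
Orange → 3 (second significant figure)
White → 9 (third significant figure)
Red → ×10^2 multiplier
Gold → ±5% tolerance
939 × 100 = 93900 Ω

93900 Ω ±5%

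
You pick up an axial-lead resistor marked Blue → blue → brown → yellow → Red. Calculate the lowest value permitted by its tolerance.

Blue → 6 (first significant figure)
Blue → 6 (second significant figure)
Brown → 1 (third significant figure)
Yellow → ×10^4 multiplier
Red → ±2% tolerance
661 × 10000 = 6610000 Ω
Lowest = 6610000 × (1 − 2/100) = 6477800 Ω.

6477800 Ω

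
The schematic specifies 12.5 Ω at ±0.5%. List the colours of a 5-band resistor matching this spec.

brown, red, green, gold, green

12.5 Ω = 125 × 10^-1.
1 → brown
2 → red
5 → green
Multiplier 10^-1 → gold.
±0.5% tolerance → green.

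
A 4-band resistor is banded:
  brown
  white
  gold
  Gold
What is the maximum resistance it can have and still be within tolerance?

1.995 Ω

Brown → 1 (first significant figure)
White → 9 (second significant figure)
Gold → ×0.1 multiplier
Gold → ±5% tolerance
19 × 0.1 = 1.9 Ω
Maximum = 1.9 × (1 + 5/100) = 1.995 Ω.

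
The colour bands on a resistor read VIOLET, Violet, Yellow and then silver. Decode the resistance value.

770000 Ω

Violet → 7 (first significant figure)
Violet → 7 (second significant figure)
Yellow → ×10^4 multiplier
77 × 10000 = 770000 Ω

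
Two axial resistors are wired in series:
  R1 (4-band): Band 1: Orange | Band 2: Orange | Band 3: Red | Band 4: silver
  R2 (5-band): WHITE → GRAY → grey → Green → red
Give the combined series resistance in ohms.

98803300 Ω

R1: orange, orange → 33; red ×10^2 → 3300 Ω.
R2: white, grey, grey → 988; green ×10^5 → 98800000 Ω.
Series: 3300 + 98800000 = 98803300 Ω.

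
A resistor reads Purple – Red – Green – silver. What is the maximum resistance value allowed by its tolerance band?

7920000 Ω

Violet → 7 (first significant figure)
Red → 2 (second significant figure)
Green → ×10^5 multiplier
Silver → ±10% tolerance
72 × 100000 = 7200000 Ω
Maximum = 7200000 × (1 + 10/100) = 7920000 Ω.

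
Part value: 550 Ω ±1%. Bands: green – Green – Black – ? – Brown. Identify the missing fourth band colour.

black

550 Ω = 550 × 10^0.
The fourth band is the multiplier, 10^0, which is black.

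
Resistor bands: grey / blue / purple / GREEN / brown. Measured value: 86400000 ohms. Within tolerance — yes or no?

Grey → 8 (first significant figure)
Blue → 6 (second significant figure)
Violet → 7 (third significant figure)
Green → ×10^5 multiplier
Brown → ±1% tolerance
867 × 100000 = 86700000 Ω
Allowed range: 85833000 Ω to 87567000 Ω.
86400000 ohms lies inside that range.

yes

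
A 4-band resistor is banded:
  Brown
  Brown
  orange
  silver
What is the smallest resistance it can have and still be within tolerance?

Brown → 1 (first significant figure)
Brown → 1 (second significant figure)
Orange → ×10^3 multiplier
Silver → ±10% tolerance
11 × 1000 = 11000 Ω
Smallest = 11000 × (1 − 10/100) = 9900 Ω.

9900 Ω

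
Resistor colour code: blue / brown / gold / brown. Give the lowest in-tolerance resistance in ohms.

Blue → 6 (first significant figure)
Brown → 1 (second significant figure)
Gold → ×0.1 multiplier
Brown → ±1% tolerance
61 × 0.1 = 6.1 Ω
Lowest = 6.1 × (1 − 1/100) = 6.039 Ω.

6.039 Ω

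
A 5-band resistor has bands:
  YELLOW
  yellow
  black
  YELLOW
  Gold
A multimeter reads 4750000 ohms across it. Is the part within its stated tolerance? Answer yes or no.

Yellow → 4 (first significant figure)
Yellow → 4 (second significant figure)
Black → 0 (third significant figure)
Yellow → ×10^4 multiplier
Gold → ±5% tolerance
440 × 10000 = 4400000 Ω
Allowed range: 4180000 Ω to 4620000 Ω.
4750000 ohms lies outside that range.

no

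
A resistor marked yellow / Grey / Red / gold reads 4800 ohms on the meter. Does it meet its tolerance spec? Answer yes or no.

yes

Yellow → 4 (first significant figure)
Grey → 8 (second significant figure)
Red → ×10^2 multiplier
Gold → ±5% tolerance
48 × 100 = 4800 Ω
Allowed range: 4560 Ω to 5040 Ω.
4800 ohms lies inside that range.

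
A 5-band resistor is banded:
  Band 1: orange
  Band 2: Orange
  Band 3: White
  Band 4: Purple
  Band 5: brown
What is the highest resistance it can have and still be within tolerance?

3423900000 Ω

Orange → 3 (first significant figure)
Orange → 3 (second significant figure)
White → 9 (third significant figure)
Violet → ×10^7 multiplier
Brown → ±1% tolerance
339 × 10000000 = 3390000000 Ω
Highest = 3390000000 × (1 + 1/100) = 3423900000 Ω.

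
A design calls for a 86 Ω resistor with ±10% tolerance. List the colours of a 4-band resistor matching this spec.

86 Ω = 86 × 10^0.
8 → grey
6 → blue
Multiplier 10^0 → black.
±10% tolerance → silver.

grey, blue, black, silver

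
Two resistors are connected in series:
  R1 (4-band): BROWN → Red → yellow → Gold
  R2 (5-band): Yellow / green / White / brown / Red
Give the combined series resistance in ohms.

R1: brown, red → 12; yellow ×10^4 → 120000 Ω.
R2: yellow, green, white → 459; brown ×10 → 4590 Ω.
Series: 120000 + 4590 = 124590 Ω.

124590 Ω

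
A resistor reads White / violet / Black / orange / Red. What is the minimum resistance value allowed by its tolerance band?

White → 9 (first significant figure)
Violet → 7 (second significant figure)
Black → 0 (third significant figure)
Orange → ×10^3 multiplier
Red → ±2% tolerance
970 × 1000 = 970000 Ω
Minimum = 970000 × (1 − 2/100) = 950600 Ω.

950600 Ω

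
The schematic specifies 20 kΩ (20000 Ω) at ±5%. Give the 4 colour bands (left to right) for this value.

20000 Ω = 20 × 10^3.
2 → red
0 → black
Multiplier 10^3 → orange.
±5% tolerance → gold.

red, black, orange, gold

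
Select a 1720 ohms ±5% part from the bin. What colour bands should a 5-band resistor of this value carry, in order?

1720 Ω = 172 × 10^1.
1 → brown
7 → violet
2 → red
Multiplier 10^1 → brown.
±5% tolerance → gold.

brown, violet, red, brown, gold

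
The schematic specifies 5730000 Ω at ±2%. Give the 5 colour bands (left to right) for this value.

green, violet, orange, yellow, red

5730000 Ω = 573 × 10^4.
5 → green
7 → violet
3 → orange
Multiplier 10^4 → yellow.
±2% tolerance → red.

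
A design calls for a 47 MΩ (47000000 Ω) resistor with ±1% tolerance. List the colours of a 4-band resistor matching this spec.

yellow, violet, blue, brown

47000000 Ω = 47 × 10^6.
4 → yellow
7 → violet
Multiplier 10^6 → blue.
±1% tolerance → brown.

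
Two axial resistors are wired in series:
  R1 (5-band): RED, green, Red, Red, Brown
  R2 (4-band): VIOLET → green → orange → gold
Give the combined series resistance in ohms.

R1: red, green, red → 252; red ×10^2 → 25200 Ω.
R2: violet, green → 75; orange ×10^3 → 75000 Ω.
Series: 25200 + 75000 = 100200 Ω.

100200 Ω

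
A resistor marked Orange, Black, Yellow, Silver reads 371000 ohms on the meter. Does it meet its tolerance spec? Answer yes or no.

Orange → 3 (first significant figure)
Black → 0 (second significant figure)
Yellow → ×10^4 multiplier
Silver → ±10% tolerance
30 × 10000 = 300000 Ω
Allowed range: 270000 Ω to 330000 Ω.
371000 ohms lies outside that range.

no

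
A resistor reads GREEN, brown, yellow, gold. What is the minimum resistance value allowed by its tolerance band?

Green → 5 (first significant figure)
Brown → 1 (second significant figure)
Yellow → ×10^4 multiplier
Gold → ±5% tolerance
51 × 10000 = 510000 Ω
Minimum = 510000 × (1 − 5/100) = 484500 Ω.

484500 Ω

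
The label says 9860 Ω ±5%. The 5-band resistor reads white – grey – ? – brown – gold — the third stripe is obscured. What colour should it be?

9860 Ω = 986 × 10^1.
The third band gives digit 6 of the significand, and 6 is blue.

blue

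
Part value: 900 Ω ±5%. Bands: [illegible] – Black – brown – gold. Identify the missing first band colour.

white

900 Ω = 90 × 10^1.
The first band gives digit 9 of the significand, and 9 is white.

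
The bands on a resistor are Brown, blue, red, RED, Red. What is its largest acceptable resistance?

Brown → 1 (first significant figure)
Blue → 6 (second significant figure)
Red → 2 (third significant figure)
Red → ×10^2 multiplier
Red → ±2% tolerance
162 × 100 = 16200 Ω
Largest = 16200 × (1 + 2/100) = 16524 Ω.

16524 Ω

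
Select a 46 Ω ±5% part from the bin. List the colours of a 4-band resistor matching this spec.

46 Ω = 46 × 10^0.
4 → yellow
6 → blue
Multiplier 10^0 → black.
±5% tolerance → gold.

yellow, blue, black, gold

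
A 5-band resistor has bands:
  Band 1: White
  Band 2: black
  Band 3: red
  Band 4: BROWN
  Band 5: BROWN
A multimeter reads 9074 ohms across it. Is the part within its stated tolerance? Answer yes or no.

White → 9 (first significant figure)
Black → 0 (second significant figure)
Red → 2 (third significant figure)
Brown → ×10 multiplier
Brown → ±1% tolerance
902 × 10 = 9020 Ω
Allowed range: 8929.8 Ω to 9110.2 Ω.
9074 ohms lies inside that range.

yes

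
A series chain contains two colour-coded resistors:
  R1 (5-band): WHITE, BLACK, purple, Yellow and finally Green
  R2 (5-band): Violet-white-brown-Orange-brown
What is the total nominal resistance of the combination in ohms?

R1: white, black, violet → 907; yellow ×10^4 → 9070000 Ω.
R2: violet, white, brown → 791; orange ×10^3 → 791000 Ω.
Series: 9070000 + 791000 = 9861000 Ω.

9861000 Ω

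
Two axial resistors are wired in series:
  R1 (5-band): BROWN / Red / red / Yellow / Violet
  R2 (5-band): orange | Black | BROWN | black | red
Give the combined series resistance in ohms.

1220301 Ω

R1: brown, red, red → 122; yellow ×10^4 → 1220000 Ω.
R2: orange, black, brown → 301; black ×1 → 301 Ω.
Series: 1220000 + 301 = 1220301 Ω.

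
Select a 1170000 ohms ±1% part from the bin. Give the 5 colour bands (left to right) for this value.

1170000 Ω = 117 × 10^4.
1 → brown
1 → brown
7 → violet
Multiplier 10^4 → yellow.
±1% tolerance → brown.

brown, brown, violet, yellow, brown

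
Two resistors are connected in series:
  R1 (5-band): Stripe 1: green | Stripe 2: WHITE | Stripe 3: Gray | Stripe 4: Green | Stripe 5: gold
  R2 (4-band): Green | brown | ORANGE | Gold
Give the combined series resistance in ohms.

R1: green, white, grey → 598; green ×10^5 → 59800000 Ω.
R2: green, brown → 51; orange ×10^3 → 51000 Ω.
Series: 59800000 + 51000 = 59851000 Ω.

59851000 Ω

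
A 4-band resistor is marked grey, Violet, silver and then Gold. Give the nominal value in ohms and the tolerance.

0.87 Ω ±5%

Grey → 8 (first significant figure)
Violet → 7 (second significant figure)
Silver → ×0.01 multiplier
Gold → ±5% tolerance
87 × 0.01 = 0.87 Ω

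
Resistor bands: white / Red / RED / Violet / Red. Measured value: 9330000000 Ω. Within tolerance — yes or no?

yes

White → 9 (first significant figure)
Red → 2 (second significant figure)
Red → 2 (third significant figure)
Violet → ×10^7 multiplier
Red → ±2% tolerance
922 × 10000000 = 9220000000 Ω
Allowed range: 9035600000 Ω to 9404400000 Ω.
9330000000 Ω lies inside that range.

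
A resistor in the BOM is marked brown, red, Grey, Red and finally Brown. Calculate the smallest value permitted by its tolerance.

12672 Ω

Brown → 1 (first significant figure)
Red → 2 (second significant figure)
Grey → 8 (third significant figure)
Red → ×10^2 multiplier
Brown → ±1% tolerance
128 × 100 = 12800 Ω
Smallest = 12800 × (1 − 1/100) = 12672 Ω.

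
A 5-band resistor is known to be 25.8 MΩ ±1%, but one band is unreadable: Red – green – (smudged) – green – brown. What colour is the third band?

grey

25800000 Ω = 258 × 10^5.
The third band gives digit 8 of the significand, and 8 is grey.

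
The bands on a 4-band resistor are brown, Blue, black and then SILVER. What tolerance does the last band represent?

±10%

The last band, silver, is the tolerance band.
Silver corresponds to ±10%.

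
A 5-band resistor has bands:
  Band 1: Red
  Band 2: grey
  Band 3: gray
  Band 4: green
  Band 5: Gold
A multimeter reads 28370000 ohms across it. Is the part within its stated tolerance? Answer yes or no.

Red → 2 (first significant figure)
Grey → 8 (second significant figure)
Grey → 8 (third significant figure)
Green → ×10^5 multiplier
Gold → ±5% tolerance
288 × 100000 = 28800000 Ω
Allowed range: 27360000 Ω to 30240000 Ω.
28370000 ohms lies inside that range.

yes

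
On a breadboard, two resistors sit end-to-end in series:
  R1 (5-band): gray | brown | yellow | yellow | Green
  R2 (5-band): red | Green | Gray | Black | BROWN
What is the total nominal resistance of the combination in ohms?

R1: grey, brown, yellow → 814; yellow ×10^4 → 8140000 Ω.
R2: red, green, grey → 258; black ×1 → 258 Ω.
Series: 8140000 + 258 = 8140258 Ω.

8140258 Ω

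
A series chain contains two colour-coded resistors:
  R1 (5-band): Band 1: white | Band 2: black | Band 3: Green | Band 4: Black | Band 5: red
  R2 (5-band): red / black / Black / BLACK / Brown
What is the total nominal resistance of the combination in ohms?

R1: white, black, green → 905; black ×1 → 905 Ω.
R2: red, black, black → 200; black ×1 → 200 Ω.
Series: 905 + 200 = 1105 Ω.

1105 Ω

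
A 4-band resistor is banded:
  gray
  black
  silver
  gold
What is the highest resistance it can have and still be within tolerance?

0.84 Ω

Grey → 8 (first significant figure)
Black → 0 (second significant figure)
Silver → ×0.01 multiplier
Gold → ±5% tolerance
80 × 0.01 = 0.8 Ω
Highest = 0.8 × (1 + 5/100) = 0.84 Ω.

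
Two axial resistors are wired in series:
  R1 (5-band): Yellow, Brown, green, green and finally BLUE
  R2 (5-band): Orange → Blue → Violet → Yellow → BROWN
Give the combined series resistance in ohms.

45170000 Ω

R1: yellow, brown, green → 415; green ×10^5 → 41500000 Ω.
R2: orange, blue, violet → 367; yellow ×10^4 → 3670000 Ω.
Series: 41500000 + 3670000 = 45170000 Ω.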